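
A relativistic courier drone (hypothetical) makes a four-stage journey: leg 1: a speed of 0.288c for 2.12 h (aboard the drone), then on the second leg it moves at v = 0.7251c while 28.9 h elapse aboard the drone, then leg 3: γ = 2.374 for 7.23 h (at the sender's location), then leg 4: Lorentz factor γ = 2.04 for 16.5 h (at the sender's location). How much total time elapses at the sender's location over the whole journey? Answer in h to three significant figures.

Δt = 67.9 h

Leg 1: γ = 1/√(1 − 0.288²) = 1/√0.9171 = 1.044; Δt_1 = 1.044 × 2.12 = 2.214 h.
Leg 2: γ = 1/√(1 − 0.7251²) = 1/√0.4742 = 1.452; Δt_2 = 1.452 × 28.9 = 41.97 h.
Leg 3: 7.23 h is already measured at the sender's location.
Leg 4: 16.5 h is already measured at the sender's location.
Total: 2.214 + 41.97 + 7.230 + 16.50 h.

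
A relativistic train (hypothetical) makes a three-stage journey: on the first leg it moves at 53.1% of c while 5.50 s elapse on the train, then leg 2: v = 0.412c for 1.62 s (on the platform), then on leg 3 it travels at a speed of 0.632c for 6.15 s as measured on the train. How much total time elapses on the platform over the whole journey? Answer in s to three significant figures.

Δt = 16.0 s

Leg 1: β = 0.531; γ = 1/√(1 − 0.531²) = 1/√0.7180 = 1.180; Δt_1 = 1.180 × 5.50 = 6.491 s.
Leg 2: 1.62 s is already measured on the platform.
Leg 3: γ = 1/√(1 − 0.632²) = 1/√0.6006 = 1.290; Δt_3 = 1.290 × 6.15 = 7.936 s.
Total: 6.491 + 1.620 + 7.936 s.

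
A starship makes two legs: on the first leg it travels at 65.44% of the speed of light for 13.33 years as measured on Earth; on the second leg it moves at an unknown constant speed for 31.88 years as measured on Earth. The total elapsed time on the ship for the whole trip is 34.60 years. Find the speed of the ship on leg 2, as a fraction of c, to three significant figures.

β = 0.639

Leg 1: β = 0.6544; γ = 1/√(1 − 0.6544²) = 1/√0.5718 = 1.322; τ_1 = 13.33/1.322 = 10.08 years.
Leg 2: speed unknown; τ_2 = 31.88/γ_2.
Total proper time: 10.08 + τ_2 = 34.60, so τ_2 = 34.60 − 10.08 = 24.52 years.
γ_2 = 31.88/24.52 = 1.300; β = √(1 − 1/γ²) = √0.4084.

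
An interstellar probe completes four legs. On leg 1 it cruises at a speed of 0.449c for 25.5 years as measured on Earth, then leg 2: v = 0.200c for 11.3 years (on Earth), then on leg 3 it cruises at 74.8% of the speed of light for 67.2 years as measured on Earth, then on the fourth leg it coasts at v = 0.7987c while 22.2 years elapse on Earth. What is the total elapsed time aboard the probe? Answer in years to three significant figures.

τ = 91.8 years

Leg 1: γ = 1/√(1 − 0.449²) = 1/√0.7984 = 1.119; τ_1 = 25.5/1.119 = 22.79 years.
Leg 2: γ = 1/√(1 − 0.200²) = 1/√0.9600 = 1.021; τ_2 = 11.3/1.021 = 11.07 years.
Leg 3: β = 0.748; γ = 1/√(1 − 0.748²) = 1/√0.4405 = 1.507; τ_3 = 67.2/1.507 = 44.60 years.
Leg 4: γ = 1/√(1 − 0.7987²) = 1/√0.3621 = 1.662; τ_4 = 22.2/1.662 = 13.36 years.
Total: 22.79 + 11.07 + 44.60 + 13.36 years.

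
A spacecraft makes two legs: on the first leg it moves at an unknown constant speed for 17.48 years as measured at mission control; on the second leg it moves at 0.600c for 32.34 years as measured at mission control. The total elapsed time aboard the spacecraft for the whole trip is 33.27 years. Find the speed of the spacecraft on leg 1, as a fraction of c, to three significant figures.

Leg 1: speed unknown; τ_1 = 17.48/γ_1.
Leg 2: γ = 1/√(1 − 0.600²) = 5/4 = 1.250; τ_2 = 32.34/1.250 = 25.87 years.
Total proper time: τ_1 + 25.87 = 33.27, so τ_1 = 33.27 − 25.87 = 7.398 years.
γ_1 = 17.48/7.398 = 2.363; β = √(1 − 1/γ²) = √0.8209.

β = 0.906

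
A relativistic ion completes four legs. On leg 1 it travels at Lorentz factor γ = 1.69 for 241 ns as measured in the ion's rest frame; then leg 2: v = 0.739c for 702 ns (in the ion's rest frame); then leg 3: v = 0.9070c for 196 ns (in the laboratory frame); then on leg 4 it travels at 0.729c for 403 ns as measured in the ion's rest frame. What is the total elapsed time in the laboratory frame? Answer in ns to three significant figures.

Δt = 2230 ns

Leg 1: γ = 1.69; Δt_1 = 1.690 × 241 = 407.3 ns.
Leg 2: γ = 1/√(1 − 0.739²) = 1/√0.4539 = 1.484; Δt_2 = 1.484 × 702 = 1042 ns.
Leg 3: 196 ns is already measured in the laboratory frame.
Leg 4: γ = 1/√(1 − 0.729²) = 1/√0.4686 = 1.461; Δt_4 = 1.461 × 403 = 588.7 ns.
Total: 407.3 + 1042 + 196.0 + 588.7 ns.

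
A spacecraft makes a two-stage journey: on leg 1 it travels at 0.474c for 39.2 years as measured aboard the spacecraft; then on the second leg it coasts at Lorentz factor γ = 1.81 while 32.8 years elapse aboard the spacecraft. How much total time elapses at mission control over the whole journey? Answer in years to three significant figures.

Leg 1: γ = 1/√(1 − 0.474²) = 1/√0.7753 = 1.136; Δt_1 = 1.136 × 39.2 = 44.52 years.
Leg 2: γ = 1.81; Δt_2 = 1.810 × 32.8 = 59.37 years.
Total: 44.52 + 59.37 years.

Δt = 104 years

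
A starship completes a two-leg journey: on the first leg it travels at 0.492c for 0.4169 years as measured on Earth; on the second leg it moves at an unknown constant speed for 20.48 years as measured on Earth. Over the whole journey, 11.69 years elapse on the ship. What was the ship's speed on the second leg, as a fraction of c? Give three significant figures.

Leg 1: γ = 1/√(1 − 0.492²) = 1/√0.7579 = 1.149; τ_1 = 0.4169/1.149 = 0.3630 years.
Leg 2: speed unknown; τ_2 = 20.48/γ_2.
Total proper time: 0.3630 + τ_2 = 11.69, so τ_2 = 11.69 − 0.3630 = 11.33 years.
γ_2 = 20.48/11.33 = 1.808; β = √(1 − 1/γ²) = √0.6941.

β = 0.833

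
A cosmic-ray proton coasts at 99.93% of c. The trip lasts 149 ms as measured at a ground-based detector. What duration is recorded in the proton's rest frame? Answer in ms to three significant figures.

β = 0.9993; γ = 1/√(1 − 0.9993²) = 1/√0.001400 = 26.73
The interval measured at a ground-based detector is the dilated one; the clock in the proton's rest frame measures the proper time τ = Δt/γ = 149/26.73 ms.

τ = 5.57 ms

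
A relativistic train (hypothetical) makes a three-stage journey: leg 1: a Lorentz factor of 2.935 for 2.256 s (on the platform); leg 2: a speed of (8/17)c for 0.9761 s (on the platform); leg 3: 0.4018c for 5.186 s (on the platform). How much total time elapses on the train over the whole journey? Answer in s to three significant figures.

τ = 6.38 s

Leg 1: γ = 2.935; τ_1 = 2.256/2.935 = 0.7687 s.
Leg 2: γ = 1/√(1 − (8/17)²) = 17/15 ≈ 1.133; τ_2 = 0.9761/1.133 = 0.8613 s.
Leg 3: γ = 1/√(1 − 0.4018²) = 1/√0.8386 = 1.092; τ_3 = 5.186/1.092 = 4.749 s.
Total: 0.7687 + 0.8613 + 4.749 s.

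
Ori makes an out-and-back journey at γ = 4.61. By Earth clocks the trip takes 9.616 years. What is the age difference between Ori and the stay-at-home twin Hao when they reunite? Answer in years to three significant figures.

γ = 4.61
Ori's elapsed proper time: τ = 9.616/4.610 = 2.086 years.
Age gap = Δt − τ = 9.616 − 2.086 years.

Δt − τ = 7.53 years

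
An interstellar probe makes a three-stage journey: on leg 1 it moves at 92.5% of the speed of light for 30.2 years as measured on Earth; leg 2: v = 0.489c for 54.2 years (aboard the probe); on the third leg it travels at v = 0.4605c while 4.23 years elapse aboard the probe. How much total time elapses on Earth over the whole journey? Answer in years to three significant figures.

Δt = 97.1 years

Leg 1: 30.2 years is already measured on Earth.
Leg 2: γ = 1/√(1 − 0.489²) = 1/√0.7609 = 1.146; Δt_2 = 1.146 × 54.2 = 62.14 years.
Leg 3: γ = 1/√(1 − 0.4605²) = 1/√0.7879 = 1.127; Δt_3 = 1.127 × 4.23 = 4.765 years.
Total: 30.20 + 62.14 + 4.765 years.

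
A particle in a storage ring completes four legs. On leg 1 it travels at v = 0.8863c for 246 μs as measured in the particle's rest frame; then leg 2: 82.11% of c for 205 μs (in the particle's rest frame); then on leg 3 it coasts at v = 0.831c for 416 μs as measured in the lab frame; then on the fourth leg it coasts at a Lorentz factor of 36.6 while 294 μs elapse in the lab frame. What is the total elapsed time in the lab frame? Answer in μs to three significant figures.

Leg 1: γ = 1/√(1 − 0.8863²) = 1/√0.2145 = 2.159; Δt_1 = 2.159 × 246 = 531.2 μs.
Leg 2: β = 0.8211; γ = 1/√(1 − 0.8211²) = 1/√0.3258 = 1.752; Δt_2 = 1.752 × 205 = 359.2 μs.
Leg 3: 416 μs is already measured in the lab frame.
Leg 4: 294 μs is already measured in the lab frame.
Total: 531.2 + 359.2 + 416.0 + 294.0 μs.

Δt = 1600 μs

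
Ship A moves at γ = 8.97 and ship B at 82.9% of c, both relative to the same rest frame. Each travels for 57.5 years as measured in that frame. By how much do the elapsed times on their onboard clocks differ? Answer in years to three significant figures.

A: γ = 8.97; τ_A = 57.5/8.970 = 6.410 years.
B: β = 0.829; γ = 1/√(1 − 0.829²) = 1/√0.3128 = 1.788; τ_B = 57.5/1.788 = 32.16 years.

|τ_A − τ_B| = 25.7 years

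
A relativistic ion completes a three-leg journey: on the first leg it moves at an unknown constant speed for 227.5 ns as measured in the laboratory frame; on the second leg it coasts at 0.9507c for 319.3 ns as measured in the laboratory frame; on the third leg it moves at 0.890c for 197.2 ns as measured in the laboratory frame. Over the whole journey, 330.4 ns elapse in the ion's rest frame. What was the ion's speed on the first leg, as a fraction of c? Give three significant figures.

β = 0.783

Leg 1: speed unknown; τ_1 = 227.5/γ_1.
Leg 2: γ = 1/√(1 − 0.9507²) = 1/√0.09617 = 3.225; τ_2 = 319.3/3.225 = 99.02 ns.
Leg 3: γ = 1/√(1 − 0.890²) = 1/√0.2079 = 2.193; τ_3 = 197.2/2.193 = 89.92 ns.
Total proper time: τ_1 + 99.02 + 89.92 = 330.4, so τ_1 = 330.4 − 188.9 = 141.5 ns.
γ_1 = 227.5/141.5 = 1.608; β = √(1 − 1/γ²) = √0.6133.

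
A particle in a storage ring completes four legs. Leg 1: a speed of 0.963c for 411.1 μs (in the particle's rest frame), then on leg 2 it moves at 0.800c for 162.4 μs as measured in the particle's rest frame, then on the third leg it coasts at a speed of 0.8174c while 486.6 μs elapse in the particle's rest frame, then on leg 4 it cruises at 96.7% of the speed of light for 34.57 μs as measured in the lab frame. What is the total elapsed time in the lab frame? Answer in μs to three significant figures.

Leg 1: γ = 1/√(1 − 0.963²) = 1/√0.07263 = 3.711; Δt_1 = 3.711 × 411.1 = 1525 μs.
Leg 2: γ = 1/√(1 − 0.800²) = 5/3 ≈ 1.667; Δt_2 = 1.667 × 162.4 = 270.7 μs.
Leg 3: γ = 1/√(1 − 0.8174²) = 1/√0.3319 = 1.736; Δt_3 = 1.736 × 486.6 = 844.7 μs.
Leg 4: 34.57 μs is already measured in the lab frame.
Total: 1525 + 270.7 + 844.7 + 34.57 μs.

Δt = 2680 μs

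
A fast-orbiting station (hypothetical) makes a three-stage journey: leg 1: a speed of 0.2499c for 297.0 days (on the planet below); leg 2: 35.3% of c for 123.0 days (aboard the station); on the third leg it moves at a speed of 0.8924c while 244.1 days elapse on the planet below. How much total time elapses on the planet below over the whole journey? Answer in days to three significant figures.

Leg 1: 297.0 days is already measured on the planet below.
Leg 2: β = 0.353; γ = 1/√(1 − 0.353²) = 1/√0.8754 = 1.069; Δt_2 = 1.069 × 123.0 = 131.5 days.
Leg 3: 244.1 days is already measured on the planet below.
Total: 297.0 + 131.5 + 244.1 days.

Δt = 673 days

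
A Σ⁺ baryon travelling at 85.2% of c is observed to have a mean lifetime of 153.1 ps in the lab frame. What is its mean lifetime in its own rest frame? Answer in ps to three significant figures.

τ₀ = 80.2 ps

β = 0.852; γ = 1/√(1 − 0.852²) = 1/√0.2741 = 1.910
The lab-frame lifetime is the dilated interval; the proper lifetime is τ₀ = Δt/γ = 153.1/1.910 ps.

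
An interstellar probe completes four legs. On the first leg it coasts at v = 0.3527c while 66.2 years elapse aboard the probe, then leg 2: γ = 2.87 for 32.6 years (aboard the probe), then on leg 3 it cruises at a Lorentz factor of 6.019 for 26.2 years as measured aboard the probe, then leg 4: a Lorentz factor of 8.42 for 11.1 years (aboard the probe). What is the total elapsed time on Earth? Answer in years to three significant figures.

Leg 1: γ = 1/√(1 − 0.3527²) = 1/√0.8756 = 1.069; Δt_1 = 1.069 × 66.2 = 70.75 years.
Leg 2: γ = 2.87; Δt_2 = 2.870 × 32.6 = 93.56 years.
Leg 3: γ = 6.019; Δt_3 = 6.019 × 26.2 = 157.7 years.
Leg 4: γ = 8.42; Δt_4 = 8.420 × 11.1 = 93.46 years.
Total: 70.75 + 93.56 + 157.7 + 93.46 years.

Δt = 415 years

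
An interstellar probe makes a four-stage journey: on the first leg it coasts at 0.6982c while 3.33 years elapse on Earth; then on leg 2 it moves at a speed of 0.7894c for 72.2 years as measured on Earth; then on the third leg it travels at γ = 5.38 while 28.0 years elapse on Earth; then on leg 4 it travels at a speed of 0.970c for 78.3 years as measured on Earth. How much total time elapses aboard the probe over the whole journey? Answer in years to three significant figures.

Leg 1: γ = 1/√(1 − 0.6982²) = 1/√0.5125 = 1.397; τ_1 = 3.33/1.397 = 2.384 years.
Leg 2: γ = 1/√(1 − 0.7894²) = 1/√0.3768 = 1.629; τ_2 = 72.2/1.629 = 44.32 years.
Leg 3: γ = 5.38; τ_3 = 28.0/5.380 = 5.204 years.
Leg 4: γ = 1/√(1 − 0.970²) = 1/√0.05910 = 4.113; τ_4 = 78.3/4.113 = 19.04 years.
Total: 2.384 + 44.32 + 5.204 + 19.04 years.

τ = 70.9 years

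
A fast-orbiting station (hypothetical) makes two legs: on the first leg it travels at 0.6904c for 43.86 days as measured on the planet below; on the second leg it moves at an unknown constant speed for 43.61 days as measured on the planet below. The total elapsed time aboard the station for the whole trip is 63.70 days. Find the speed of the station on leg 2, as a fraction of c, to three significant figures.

Leg 1: γ = 1/√(1 − 0.6904²) = 1/√0.5233 = 1.382; τ_1 = 43.86/1.382 = 31.73 days.
Leg 2: speed unknown; τ_2 = 43.61/γ_2.
Total proper time: 31.73 + τ_2 = 63.70, so τ_2 = 63.70 − 31.73 = 31.97 days.
γ_2 = 43.61/31.97 = 1.364; β = √(1 − 1/γ²) = √0.4626.

β = 0.680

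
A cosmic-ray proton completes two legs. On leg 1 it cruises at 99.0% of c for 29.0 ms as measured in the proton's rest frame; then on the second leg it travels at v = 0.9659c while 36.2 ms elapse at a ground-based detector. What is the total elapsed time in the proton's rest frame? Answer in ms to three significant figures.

Leg 1: 29.0 ms is already measured in the proton's rest frame.
Leg 2: γ = 1/√(1 − 0.9659²) = 1/√0.06704 = 3.862; τ_2 = 36.2/3.862 = 9.373 ms.
Total: 29.00 + 9.373 ms.

τ = 38.4 ms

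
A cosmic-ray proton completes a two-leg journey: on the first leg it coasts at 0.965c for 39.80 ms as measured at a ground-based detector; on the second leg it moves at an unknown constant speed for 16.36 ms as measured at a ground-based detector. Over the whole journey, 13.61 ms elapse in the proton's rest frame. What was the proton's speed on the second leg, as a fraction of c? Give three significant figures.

β = 0.981

Leg 1: γ = 1/√(1 − 0.965²) = 1/√0.06878 = 3.813; τ_1 = 39.80/3.813 = 10.44 ms.
Leg 2: speed unknown; τ_2 = 16.36/γ_2.
Total proper time: 10.44 + τ_2 = 13.61, so τ_2 = 13.61 − 10.44 = 3.172 ms.
γ_2 = 16.36/3.172 = 5.157; β = √(1 − 1/γ²) = √0.9624.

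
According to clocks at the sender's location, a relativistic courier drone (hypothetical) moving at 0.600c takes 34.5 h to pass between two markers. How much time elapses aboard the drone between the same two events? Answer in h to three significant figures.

τ = 27.6 h

γ = 1/√(1 − 0.600²) = 5/4 = 1.250
The interval measured at the sender's location is the dilated one; the clock aboard the drone measures the proper time τ = Δt/γ = 34.5/1.250 h.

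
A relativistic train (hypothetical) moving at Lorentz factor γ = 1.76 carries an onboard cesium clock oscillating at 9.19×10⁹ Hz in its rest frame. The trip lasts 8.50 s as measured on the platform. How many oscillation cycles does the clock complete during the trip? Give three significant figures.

γ = 1.76
The oscillator's own cycle count is N = f × τ where τ is the proper time on the train. τ = Δt/γ = 8.50/1.760 = 4.830 s = 4.830×10⁰ s.
N = 9.19×10⁹ × 4.830×10⁰ = 4.438×10¹⁰.

N = 4.44×10¹⁰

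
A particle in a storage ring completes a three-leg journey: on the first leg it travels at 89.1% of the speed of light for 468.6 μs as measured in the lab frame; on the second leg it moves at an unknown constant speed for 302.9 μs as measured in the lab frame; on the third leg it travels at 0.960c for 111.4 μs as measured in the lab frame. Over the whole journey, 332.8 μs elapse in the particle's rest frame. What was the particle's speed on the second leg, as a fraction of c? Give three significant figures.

Leg 1: β = 0.891; γ = 1/√(1 − 0.891²) = 1/√0.2061 = 2.203; τ_1 = 468.6/2.203 = 212.7 μs.
Leg 2: speed unknown; τ_2 = 302.9/γ_2.
Leg 3: γ = 1/√(1 − 0.960²) = 25/7 ≈ 3.571; τ_3 = 111.4/3.571 = 31.19 μs.
Total proper time: 212.7 + τ_2 + 31.19 = 332.8, so τ_2 = 332.8 − 243.9 = 88.86 μs.
γ_2 = 302.9/88.86 = 3.409; β = √(1 − 1/γ²) = √0.9139.

β = 0.956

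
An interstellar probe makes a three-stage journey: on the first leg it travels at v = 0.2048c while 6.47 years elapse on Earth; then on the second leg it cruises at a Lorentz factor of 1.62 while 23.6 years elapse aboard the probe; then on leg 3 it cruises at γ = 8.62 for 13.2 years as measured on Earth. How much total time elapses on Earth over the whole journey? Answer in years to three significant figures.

Δt = 57.9 years

Leg 1: 6.47 years is already measured on Earth.
Leg 2: γ = 1.62; Δt_2 = 1.620 × 23.6 = 38.23 years.
Leg 3: 13.2 years is already measured on Earth.
Total: 6.470 + 38.23 + 13.20 years.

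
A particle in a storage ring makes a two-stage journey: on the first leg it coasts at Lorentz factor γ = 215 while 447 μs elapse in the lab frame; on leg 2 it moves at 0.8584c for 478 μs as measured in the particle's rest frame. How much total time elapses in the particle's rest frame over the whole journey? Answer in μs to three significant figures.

τ = 480 μs

Leg 1: γ = 215; τ_1 = 447/215.0 = 2.079 μs.
Leg 2: 478 μs is already measured in the particle's rest frame.
Total: 2.079 + 478.0 μs.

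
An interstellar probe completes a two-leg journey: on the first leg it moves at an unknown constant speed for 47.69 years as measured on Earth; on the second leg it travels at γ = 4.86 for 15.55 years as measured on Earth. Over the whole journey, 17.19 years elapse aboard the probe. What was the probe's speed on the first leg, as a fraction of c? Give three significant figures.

β = 0.956

Leg 1: speed unknown; τ_1 = 47.69/γ_1.
Leg 2: γ = 4.86; τ_2 = 15.55/4.860 = 3.200 years.
Total proper time: τ_1 + 3.200 = 17.19, so τ_1 = 17.19 − 3.200 = 13.99 years.
γ_1 = 47.69/13.99 = 3.409; β = √(1 − 1/γ²) = √0.9139.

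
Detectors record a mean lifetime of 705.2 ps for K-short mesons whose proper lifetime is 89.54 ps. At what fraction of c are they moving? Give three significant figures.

β = 0.992

γ = Δt/τ₀ = 705.2/89.54 = 7.876
β = √(1 − 1/γ²) = √(1 − 0.01612) = √0.9839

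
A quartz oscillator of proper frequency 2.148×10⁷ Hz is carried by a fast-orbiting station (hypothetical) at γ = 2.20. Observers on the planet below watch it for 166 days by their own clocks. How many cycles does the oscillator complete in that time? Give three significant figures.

N = 1.40×10¹⁴

γ = 2.20
During 166 days of lab time, the oscillator's proper time advances by τ = Δt/γ = 166/2.200 = 75.45 days = 6.519×10⁶ s.
N = f × τ = 2.148×10⁷ × 6.519×10⁶ = 1.400×10¹⁴.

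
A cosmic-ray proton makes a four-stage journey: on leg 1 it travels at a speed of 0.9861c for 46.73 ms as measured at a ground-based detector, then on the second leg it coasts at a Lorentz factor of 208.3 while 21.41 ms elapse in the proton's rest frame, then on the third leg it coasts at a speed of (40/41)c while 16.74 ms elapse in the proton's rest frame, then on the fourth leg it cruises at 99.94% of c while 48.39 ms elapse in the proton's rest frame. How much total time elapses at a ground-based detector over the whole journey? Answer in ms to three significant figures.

Δt = 5980 ms

Leg 1: 46.73 ms is already measured at a ground-based detector.
Leg 2: γ = 208.3; Δt_2 = 208.3 × 21.41 = 4460 ms.
Leg 3: γ = 1/√(1 − (40/41)²) = 41/9 ≈ 4.556; Δt_3 = 4.556 × 16.74 = 76.26 ms.
Leg 4: β = 0.9994; γ = 1/√(1 − 0.9994²) = 1/√0.001200 = 28.87; Δt_4 = 28.87 × 48.39 = 1397 ms.
Total: 46.73 + 4460 + 76.26 + 1397 ms.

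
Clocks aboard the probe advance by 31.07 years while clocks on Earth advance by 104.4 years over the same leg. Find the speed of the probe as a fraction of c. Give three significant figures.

v = 0.955c

The proper time is measured aboard the probe (both events occur at the probe's location); Δt is measured on Earth. γ = Δt/τ = 104.4/31.07 = 3.360.
β = √(1 − 1/γ²) = √(1 − 0.08857) = √0.9114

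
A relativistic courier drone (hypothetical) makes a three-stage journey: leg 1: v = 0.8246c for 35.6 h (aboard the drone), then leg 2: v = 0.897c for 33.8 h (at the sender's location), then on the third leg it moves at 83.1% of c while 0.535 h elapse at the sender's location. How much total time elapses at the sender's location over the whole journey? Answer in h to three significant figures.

Leg 1: γ = 1/√(1 − 0.8246²) = 1/√0.3200 = 1.768; Δt_1 = 1.768 × 35.6 = 62.93 h.
Leg 2: 33.8 h is already measured at the sender's location.
Leg 3: 0.535 h is already measured at the sender's location.
Total: 62.93 + 33.80 + 0.5350 h.

Δt = 97.3 h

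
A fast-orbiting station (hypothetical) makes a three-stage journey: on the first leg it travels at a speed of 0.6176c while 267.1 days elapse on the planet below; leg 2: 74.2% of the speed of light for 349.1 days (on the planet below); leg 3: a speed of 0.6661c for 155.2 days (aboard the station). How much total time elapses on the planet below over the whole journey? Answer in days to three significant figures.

Δt = 824 days

Leg 1: 267.1 days is already measured on the planet below.
Leg 2: 349.1 days is already measured on the planet below.
Leg 3: γ = 1/√(1 − 0.6661²) = 1/√0.5563 = 1.341; Δt_3 = 1.341 × 155.2 = 208.1 days.
Total: 267.1 + 349.1 + 208.1 days.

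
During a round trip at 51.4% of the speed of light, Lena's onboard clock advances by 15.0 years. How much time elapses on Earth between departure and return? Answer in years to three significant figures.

β = 0.514; γ = 1/√(1 − 0.514²) = 1/√0.7358 = 1.166
Earth-frame duration is the dilated interval: Δt = γτ = 1.166 × 15.0 years.

Δt = 17.5 years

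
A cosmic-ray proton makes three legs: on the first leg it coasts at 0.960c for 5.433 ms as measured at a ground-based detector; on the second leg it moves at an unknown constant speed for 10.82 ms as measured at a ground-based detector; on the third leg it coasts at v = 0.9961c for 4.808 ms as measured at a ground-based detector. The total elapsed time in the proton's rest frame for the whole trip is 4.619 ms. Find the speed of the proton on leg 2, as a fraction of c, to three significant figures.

β = 0.969

Leg 1: γ = 1/√(1 − 0.960²) = 25/7 ≈ 3.571; τ_1 = 5.433/3.571 = 1.521 ms.
Leg 2: speed unknown; τ_2 = 10.82/γ_2.
Leg 3: γ = 1/√(1 − 0.9961²) = 1/√0.007785 = 11.33; τ_3 = 4.808/11.33 = 0.4242 ms.
Total proper time: 1.521 + τ_2 + 0.4242 = 4.619, so τ_2 = 4.619 − 1.945 = 2.674 ms.
γ_2 = 10.82/2.674 = 4.047; β = √(1 − 1/γ²) = √0.9389.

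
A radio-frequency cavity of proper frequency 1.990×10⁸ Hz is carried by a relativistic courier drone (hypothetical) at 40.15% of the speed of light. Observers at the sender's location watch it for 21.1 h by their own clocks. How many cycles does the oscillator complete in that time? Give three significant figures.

β = 0.4015; γ = 1/√(1 − 0.4015²) = 1/√0.8388 = 1.092
During 21.1 h of lab time, the oscillator's proper time advances by τ = Δt/γ = 21.1/1.092 = 19.32 h = 6.957×10⁴ s.
N = f × τ = 1.990×10⁸ × 6.957×10⁴ = 1.384×10¹³.

N = 1.38×10¹³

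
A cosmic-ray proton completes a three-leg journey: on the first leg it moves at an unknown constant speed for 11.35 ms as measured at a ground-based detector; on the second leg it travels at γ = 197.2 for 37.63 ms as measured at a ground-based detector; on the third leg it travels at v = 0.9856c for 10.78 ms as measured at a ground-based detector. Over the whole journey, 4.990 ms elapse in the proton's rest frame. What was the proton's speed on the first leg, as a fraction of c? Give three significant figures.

Leg 1: speed unknown; τ_1 = 11.35/γ_1.
Leg 2: γ = 197.2; τ_2 = 37.63/197.2 = 0.1908 ms.
Leg 3: γ = 1/√(1 − 0.9856²) = 1/√0.02859 = 5.914; τ_3 = 10.78/5.914 = 1.823 ms.
Total proper time: τ_1 + 0.1908 + 1.823 = 4.990, so τ_1 = 4.990 − 2.014 = 2.976 ms.
γ_1 = 11.35/2.976 = 3.813; β = √(1 − 1/γ²) = √0.9312.

β = 0.965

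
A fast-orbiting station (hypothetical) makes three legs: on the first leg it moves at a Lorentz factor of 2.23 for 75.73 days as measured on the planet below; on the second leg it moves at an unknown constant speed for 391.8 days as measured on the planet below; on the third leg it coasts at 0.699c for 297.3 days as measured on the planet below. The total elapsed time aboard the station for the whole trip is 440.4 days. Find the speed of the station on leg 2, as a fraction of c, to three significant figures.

Leg 1: γ = 2.23; τ_1 = 75.73/2.230 = 33.96 days.
Leg 2: speed unknown; τ_2 = 391.8/γ_2.
Leg 3: γ = 1/√(1 − 0.699²) = 1/√0.5114 = 1.398; τ_3 = 297.3/1.398 = 212.6 days.
Total proper time: 33.96 + τ_2 + 212.6 = 440.4, so τ_2 = 440.4 − 246.6 = 193.8 days.
γ_2 = 391.8/193.8 = 2.021; β = √(1 − 1/γ²) = √0.7552.

β = 0.869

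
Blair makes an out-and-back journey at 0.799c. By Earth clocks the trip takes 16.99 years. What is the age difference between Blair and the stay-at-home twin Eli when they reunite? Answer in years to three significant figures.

γ = 1/√(1 − 0.799²) = 1/√0.3616 = 1.663
Blair's elapsed proper time: τ = 16.99/1.663 = 10.22 years.
Age gap = Δt − τ = 16.99 − 10.22 years.

Δt − τ = 6.77 years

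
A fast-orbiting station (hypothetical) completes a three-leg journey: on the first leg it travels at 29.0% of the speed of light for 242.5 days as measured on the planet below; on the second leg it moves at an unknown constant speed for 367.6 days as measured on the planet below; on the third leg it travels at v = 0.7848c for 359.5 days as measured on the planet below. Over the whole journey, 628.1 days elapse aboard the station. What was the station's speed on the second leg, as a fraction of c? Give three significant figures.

Leg 1: β = 0.290; γ = 1/√(1 − 0.290²) = 1/√0.9159 = 1.045; τ_1 = 242.5/1.045 = 232.1 days.
Leg 2: speed unknown; τ_2 = 367.6/γ_2.
Leg 3: γ = 1/√(1 − 0.7848²) = 1/√0.3841 = 1.614; τ_3 = 359.5/1.614 = 222.8 days.
Total proper time: 232.1 + τ_2 + 222.8 = 628.1, so τ_2 = 628.1 − 454.9 = 173.2 days.
γ_2 = 367.6/173.2 = 2.122; β = √(1 − 1/γ²) = √0.7779.

β = 0.882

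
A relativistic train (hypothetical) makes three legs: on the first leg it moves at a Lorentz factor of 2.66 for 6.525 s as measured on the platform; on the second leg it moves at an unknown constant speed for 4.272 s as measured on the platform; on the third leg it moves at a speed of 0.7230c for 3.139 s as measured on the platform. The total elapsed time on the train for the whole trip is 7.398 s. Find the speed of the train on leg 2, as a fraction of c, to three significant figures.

Leg 1: γ = 2.66; τ_1 = 6.525/2.660 = 2.453 s.
Leg 2: speed unknown; τ_2 = 4.272/γ_2.
Leg 3: γ = 1/√(1 − 0.7230²) = 1/√0.4773 = 1.447; τ_3 = 3.139/1.447 = 2.169 s.
Total proper time: 2.453 + τ_2 + 2.169 = 7.398, so τ_2 = 7.398 − 4.622 = 2.776 s.
γ_2 = 4.272/2.776 = 1.539; β = √(1 − 1/γ²) = √0.5776.

β = 0.760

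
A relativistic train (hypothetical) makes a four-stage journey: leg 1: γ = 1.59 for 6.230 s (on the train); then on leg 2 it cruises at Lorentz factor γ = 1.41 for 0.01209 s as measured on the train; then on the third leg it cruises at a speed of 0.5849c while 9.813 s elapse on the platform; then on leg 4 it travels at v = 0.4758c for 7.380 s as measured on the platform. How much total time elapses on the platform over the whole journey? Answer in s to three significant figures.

Leg 1: γ = 1.59; Δt_1 = 1.590 × 6.230 = 9.906 s.
Leg 2: γ = 1.41; Δt_2 = 1.410 × 0.01209 = 0.01705 s.
Leg 3: 9.813 s is already measured on the platform.
Leg 4: 7.380 s is already measured on the platform.
Total: 9.906 + 0.01705 + 9.813 + 7.380 s.

Δt = 27.1 s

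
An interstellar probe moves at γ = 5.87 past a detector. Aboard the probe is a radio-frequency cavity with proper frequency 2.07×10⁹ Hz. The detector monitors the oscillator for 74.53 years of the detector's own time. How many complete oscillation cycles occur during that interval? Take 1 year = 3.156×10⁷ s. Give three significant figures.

γ = 5.87
During 74.53 years of lab time, the oscillator's proper time advances by τ = Δt/γ = 74.53/5.870 = 12.70 years = 4.007×10⁸ s.
N = f × τ = 2.07×10⁹ × 4.007×10⁸ = 8.295×10¹⁷.

N = 8.29×10¹⁷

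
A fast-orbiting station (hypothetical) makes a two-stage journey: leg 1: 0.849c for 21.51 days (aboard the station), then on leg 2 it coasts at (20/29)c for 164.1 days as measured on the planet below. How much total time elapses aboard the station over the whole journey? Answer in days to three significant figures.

τ = 140 days

Leg 1: 21.51 days is already measured aboard the station.
Leg 2: γ = 1/√(1 − (20/29)²) = 29/21 ≈ 1.381; τ_2 = 164.1/1.381 = 118.8 days.
Total: 21.51 + 118.8 days.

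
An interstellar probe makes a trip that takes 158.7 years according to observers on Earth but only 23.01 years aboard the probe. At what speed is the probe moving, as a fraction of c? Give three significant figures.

β = 0.989

The proper time is measured aboard the probe (both events occur at the probe's location); Δt is measured on Earth. γ = Δt/τ = 158.7/23.01 = 6.897.
β = √(1 − 1/γ²) = √(1 − 0.02102) = √0.9790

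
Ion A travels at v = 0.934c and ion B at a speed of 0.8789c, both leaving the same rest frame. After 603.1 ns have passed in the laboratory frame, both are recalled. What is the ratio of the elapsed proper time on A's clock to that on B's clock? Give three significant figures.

A: γ = 1/√(1 − 0.934²) = 1/√0.1276 = 2.799. B: γ = 1/√(1 − 0.8789²) = 1/√0.2275 = 2.096.
τ_A/τ_B = γ_B/γ_A = 2.096/2.799 = 0.7490, so τ_A/τ_B = 0.7490.

τ_A/τ_B = 0.749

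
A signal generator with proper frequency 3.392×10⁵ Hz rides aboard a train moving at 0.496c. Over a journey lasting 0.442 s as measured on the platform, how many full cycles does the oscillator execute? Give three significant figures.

N = 1.30×10⁵

γ = 1/√(1 − 0.496²) = 1/√0.7540 = 1.152
The oscillator's own cycle count is N = f × τ where τ is the proper time on the train. τ = Δt/γ = 0.442/1.152 = 0.3838 s = 3.838×10⁻¹ s.
N = 3.392×10⁵ × 3.838×10⁻¹ = 1.302×10⁵.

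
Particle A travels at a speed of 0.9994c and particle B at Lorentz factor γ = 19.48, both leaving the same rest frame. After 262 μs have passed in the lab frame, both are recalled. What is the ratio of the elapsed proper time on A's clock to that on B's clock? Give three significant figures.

τ_A/τ_B = 0.675

A: γ = 1/√(1 − 0.9994²) = 1/√0.001200 = 28.87. B: γ = 19.48.
τ_A/τ_B = γ_B/γ_A = 19.48/28.87 = 0.6747, so τ_A/τ_B = 0.6747.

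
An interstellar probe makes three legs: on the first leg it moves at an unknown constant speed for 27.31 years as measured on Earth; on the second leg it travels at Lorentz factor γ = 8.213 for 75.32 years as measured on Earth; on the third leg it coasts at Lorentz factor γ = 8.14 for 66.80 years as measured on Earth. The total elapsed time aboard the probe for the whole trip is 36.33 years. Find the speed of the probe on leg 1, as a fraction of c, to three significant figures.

Leg 1: speed unknown; τ_1 = 27.31/γ_1.
Leg 2: γ = 8.213; τ_2 = 75.32/8.213 = 9.171 years.
Leg 3: γ = 8.14; τ_3 = 66.80/8.140 = 8.206 years.
Total proper time: τ_1 + 9.171 + 8.206 = 36.33, so τ_1 = 36.33 − 17.38 = 18.95 years.
γ_1 = 27.31/18.95 = 1.441; β = √(1 − 1/γ²) = √0.5184.

β = 0.720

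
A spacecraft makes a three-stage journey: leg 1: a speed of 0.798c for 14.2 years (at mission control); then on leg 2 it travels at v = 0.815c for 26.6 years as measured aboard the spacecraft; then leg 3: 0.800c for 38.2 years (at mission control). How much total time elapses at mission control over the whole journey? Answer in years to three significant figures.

Δt = 98.3 years

Leg 1: 14.2 years is already measured at mission control.
Leg 2: γ = 1/√(1 − 0.815²) = 1/√0.3358 = 1.726; Δt_2 = 1.726 × 26.6 = 45.90 years.
Leg 3: 38.2 years is already measured at mission control.
Total: 14.20 + 45.90 + 38.20 years.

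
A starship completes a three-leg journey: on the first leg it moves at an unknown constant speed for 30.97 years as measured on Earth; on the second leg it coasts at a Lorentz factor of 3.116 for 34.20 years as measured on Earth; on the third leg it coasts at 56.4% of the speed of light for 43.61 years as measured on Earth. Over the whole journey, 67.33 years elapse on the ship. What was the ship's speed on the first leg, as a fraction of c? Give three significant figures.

β = 0.754

Leg 1: speed unknown; τ_1 = 30.97/γ_1.
Leg 2: γ = 3.116; τ_2 = 34.20/3.116 = 10.98 years.
Leg 3: β = 0.564; γ = 1/√(1 − 0.564²) = 1/√0.6819 = 1.211; τ_3 = 43.61/1.211 = 36.01 years.
Total proper time: τ_1 + 10.98 + 36.01 = 67.33, so τ_1 = 67.33 − 46.99 = 20.34 years.
γ_1 = 30.97/20.34 = 1.522; β = √(1 − 1/γ²) = √0.5686.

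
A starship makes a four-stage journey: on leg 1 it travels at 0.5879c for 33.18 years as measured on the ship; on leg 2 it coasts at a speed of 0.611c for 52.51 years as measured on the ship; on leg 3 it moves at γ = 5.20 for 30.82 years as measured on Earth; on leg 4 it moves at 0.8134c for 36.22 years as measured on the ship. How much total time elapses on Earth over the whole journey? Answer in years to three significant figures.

Leg 1: γ = 1/√(1 − 0.5879²) = 1/√0.6544 = 1.236; Δt_1 = 1.236 × 33.18 = 41.02 years.
Leg 2: γ = 1/√(1 − 0.611²) = 1/√0.6267 = 1.263; Δt_2 = 1.263 × 52.51 = 66.33 years.
Leg 3: 30.82 years is already measured on Earth.
Leg 4: γ = 1/√(1 − 0.8134²) = 1/√0.3384 = 1.719; Δt_4 = 1.719 × 36.22 = 62.27 years.
Total: 41.02 + 66.33 + 30.82 + 62.27 years.

Δt = 200 years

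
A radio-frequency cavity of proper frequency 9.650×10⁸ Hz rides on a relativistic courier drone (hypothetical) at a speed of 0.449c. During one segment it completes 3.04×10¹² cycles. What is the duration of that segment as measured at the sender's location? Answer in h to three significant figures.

Δt = 0.979 h

γ = 1/√(1 − 0.449²) = 1/√0.7984 = 1.119
Proper time for N cycles: τ = N/f = 3.04×10¹²/(9.650×10⁸) = 3.150×10³ s = 0.8751 h.
Lab-frame duration Δt = γτ = 1.119 × 0.8751 = 0.9793 h.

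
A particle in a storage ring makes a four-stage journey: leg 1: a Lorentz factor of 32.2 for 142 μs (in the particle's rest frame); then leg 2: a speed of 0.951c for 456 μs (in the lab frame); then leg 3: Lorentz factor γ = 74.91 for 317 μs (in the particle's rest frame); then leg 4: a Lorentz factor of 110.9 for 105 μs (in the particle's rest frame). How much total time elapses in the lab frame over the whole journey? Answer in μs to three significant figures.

Δt = 4.04×10⁴ μs

Leg 1: γ = 32.2; Δt_1 = 32.20 × 142 = 4572 μs.
Leg 2: 456 μs is already measured in the lab frame.
Leg 3: γ = 74.91; Δt_3 = 74.91 × 317 = 2.375×10⁴ μs.
Leg 4: γ = 110.9; Δt_4 = 110.9 × 105 = 1.164×10⁴ μs.
Total: 4572 + 456.0 + 2.375×10⁴ + 1.164×10⁴ μs.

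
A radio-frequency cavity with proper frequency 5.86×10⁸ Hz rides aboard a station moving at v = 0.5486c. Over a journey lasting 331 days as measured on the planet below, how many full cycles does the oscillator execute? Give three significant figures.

N = 1.40×10¹⁶

γ = 1/√(1 − 0.5486²) = 1/√0.6990 = 1.196
The oscillator's own cycle count is N = f × τ where τ is the proper time aboard the station. τ = Δt/γ = 331/1.196 = 276.7 days = 2.391×10⁷ s.
N = 5.86×10⁸ × 2.391×10⁷ = 1.401×10¹⁶.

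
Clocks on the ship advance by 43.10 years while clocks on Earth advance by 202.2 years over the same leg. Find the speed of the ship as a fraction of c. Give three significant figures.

The proper time is measured on the ship (both events occur at the ship's location); Δt is measured on Earth. γ = Δt/τ = 202.2/43.10 = 4.691.
β = √(1 − 1/γ²) = √(1 − 0.04544) = √0.9546

v = 0.977c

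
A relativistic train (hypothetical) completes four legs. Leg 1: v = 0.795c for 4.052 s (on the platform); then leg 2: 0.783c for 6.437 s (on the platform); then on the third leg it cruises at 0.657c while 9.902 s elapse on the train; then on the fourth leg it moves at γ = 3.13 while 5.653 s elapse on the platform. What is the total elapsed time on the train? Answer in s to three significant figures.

τ = 18.2 s

Leg 1: γ = 1/√(1 − 0.795²) = 1/√0.3680 = 1.649; τ_1 = 4.052/1.649 = 2.458 s.
Leg 2: γ = 1/√(1 − 0.783²) = 1/√0.3869 = 1.608; τ_2 = 6.437/1.608 = 4.004 s.
Leg 3: 9.902 s is already measured on the train.
Leg 4: γ = 3.13; τ_4 = 5.653/3.130 = 1.806 s.
Total: 2.458 + 4.004 + 9.902 + 1.806 s.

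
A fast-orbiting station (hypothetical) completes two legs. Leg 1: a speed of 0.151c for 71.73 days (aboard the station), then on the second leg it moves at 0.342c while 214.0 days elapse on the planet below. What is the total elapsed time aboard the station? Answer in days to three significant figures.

τ = 273 days

Leg 1: 71.73 days is already measured aboard the station.
Leg 2: γ = 1/√(1 − 0.342²) = 1/√0.8830 = 1.064; τ_2 = 214.0/1.064 = 201.1 days.
Total: 71.73 + 201.1 days.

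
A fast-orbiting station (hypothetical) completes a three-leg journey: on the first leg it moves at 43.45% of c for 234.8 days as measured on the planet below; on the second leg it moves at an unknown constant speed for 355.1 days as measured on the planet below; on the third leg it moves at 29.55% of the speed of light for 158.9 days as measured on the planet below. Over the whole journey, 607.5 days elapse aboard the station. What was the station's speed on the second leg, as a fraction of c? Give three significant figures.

β = 0.726

Leg 1: β = 0.4345; γ = 1/√(1 − 0.4345²) = 1/√0.8112 = 1.110; τ_1 = 234.8/1.110 = 211.5 days.
Leg 2: speed unknown; τ_2 = 355.1/γ_2.
Leg 3: β = 0.2955; γ = 1/√(1 − 0.2955²) = 1/√0.9127 = 1.047; τ_3 = 158.9/1.047 = 151.8 days.
Total proper time: 211.5 + τ_2 + 151.8 = 607.5, so τ_2 = 607.5 − 363.3 = 244.2 days.
γ_2 = 355.1/244.2 = 1.454; β = √(1 − 1/γ²) = √0.5270.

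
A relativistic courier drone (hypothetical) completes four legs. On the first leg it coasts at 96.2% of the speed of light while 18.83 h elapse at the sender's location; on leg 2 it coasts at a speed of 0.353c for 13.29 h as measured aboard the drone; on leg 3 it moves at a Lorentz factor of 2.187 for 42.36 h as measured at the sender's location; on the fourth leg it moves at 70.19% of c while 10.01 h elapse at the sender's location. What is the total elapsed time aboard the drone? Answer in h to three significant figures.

Leg 1: β = 0.962; γ = 1/√(1 − 0.962²) = 1/√0.07456 = 3.662; τ_1 = 18.83/3.662 = 5.142 h.
Leg 2: 13.29 h is already measured aboard the drone.
Leg 3: γ = 2.187; τ_3 = 42.36/2.187 = 19.37 h.
Leg 4: β = 0.7019; γ = 1/√(1 − 0.7019²) = 1/√0.5073 = 1.404; τ_4 = 10.01/1.404 = 7.130 h.
Total: 5.142 + 13.29 + 19.37 + 7.130 h.

τ = 44.9 h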